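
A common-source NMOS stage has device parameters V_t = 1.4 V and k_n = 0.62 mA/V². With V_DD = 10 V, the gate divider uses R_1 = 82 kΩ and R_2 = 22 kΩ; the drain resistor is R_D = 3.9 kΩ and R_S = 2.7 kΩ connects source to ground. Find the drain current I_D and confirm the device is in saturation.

V_G = V_DD·R_2/(R_1+R_2) = 10×22/104 = 2.12 V.
Assume saturation: I_D = (k_n/2)(V_GS − V_t)² with V_GS = V_G − I_D·R_S = 2.12 − 2.7·I_D.
Substituting gives 2.26·I_D² − 2.2·I_D + 0.159 = 0, with roots I_D = 0.0785 or 0.894 mA.
The root I_D = 0.894 mA gives V_GS = -0.298 V ≤ V_t, so take I_D = 0.0785 mA.
Then V_GS = 1.9 V and V_DS = V_DD − I_D(R_D+R_S) = 10 − 0.0785×6.6 = 9.48 V.
Saturation requires V_DS ≥ V_GS − V_t = 0.503 V; 9.48 ≥ 0.503 ✓.

I_D ≈ 0.079 mA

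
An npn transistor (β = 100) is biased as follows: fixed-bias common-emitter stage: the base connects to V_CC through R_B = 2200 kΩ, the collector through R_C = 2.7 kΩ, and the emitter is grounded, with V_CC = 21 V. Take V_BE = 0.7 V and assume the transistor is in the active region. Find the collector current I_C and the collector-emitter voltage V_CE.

Base loop: V_CC = I_B·R_B + V_BE, so I_B = (21 − 0.7)/2200 kΩ = 0.00923 mA.
In the active region I_C = β·I_B = 100 × 0.00923 = 0.923 mA.
Collector loop: V_CE = V_CC − I_C·R_C = 21 − 0.923×2.7 = 18.5 V.
Since V_CE = 18.5 V > V_CE(sat) ≈ 0.2 V, the transistor is in the active region as assumed.

I_C ≈ 0.92 mA, V_CE ≈ 19 V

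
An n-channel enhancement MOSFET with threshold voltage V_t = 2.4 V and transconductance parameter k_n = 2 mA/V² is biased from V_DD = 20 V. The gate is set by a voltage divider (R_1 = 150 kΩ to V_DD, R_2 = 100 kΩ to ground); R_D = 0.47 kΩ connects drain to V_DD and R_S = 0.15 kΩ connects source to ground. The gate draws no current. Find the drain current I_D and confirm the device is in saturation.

V_G = V_DD·R_2/(R_1+R_2) = 20×100/250 = 8 V.
Assume saturation: I_D = (k_n/2)(V_GS − V_t)² with V_GS = V_G − I_D·R_S = 8 − 0.15·I_D.
Substituting gives 0.0225·I_D² − 2.68·I_D + 31.4 = 0, with roots I_D = 13.2 or 106 mA.
The root I_D = 106 mA gives V_GS = -7.89 V ≤ V_t, so take I_D = 13.2 mA.
Then V_GS = 6.03 V and V_DS = V_DD − I_D(R_D+R_S) = 20 − 13.2×0.62 = 11.8 V.
Saturation requires V_DS ≥ V_GS − V_t = 3.63 V; 11.8 ≥ 3.63 ✓.

I_D ≈ 13 mA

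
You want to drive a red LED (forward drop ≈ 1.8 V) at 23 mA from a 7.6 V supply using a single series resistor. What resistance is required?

R ≈ 0.25 kΩ

The resistor drops V_S − V_D = 7.6 − 1.8 = 5.8 V at 23 mA.
R = 5.8 V / 23 mA = 0.252 kΩ.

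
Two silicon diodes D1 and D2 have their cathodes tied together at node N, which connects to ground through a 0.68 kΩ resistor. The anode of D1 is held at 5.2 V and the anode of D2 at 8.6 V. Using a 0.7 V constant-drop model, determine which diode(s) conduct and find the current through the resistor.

Only D2 conducts; I_R ≈ 12 mA

Assume both conduct. Then node N would need to be at both 5.2−0.7 = 4.5 V and 8.6−0.7 = 7.9 V, which is impossible.
Assume only D2 conducts: V_N = 8.6 − 0.7 = 7.9 V, so I_R = 7.9/0.68 = 11.6 mA.
Check D1: its anode-to-cathode voltage is 5.2 − 7.9 = -2.7 V < 0.7 V, so it is off. The assumption is consistent.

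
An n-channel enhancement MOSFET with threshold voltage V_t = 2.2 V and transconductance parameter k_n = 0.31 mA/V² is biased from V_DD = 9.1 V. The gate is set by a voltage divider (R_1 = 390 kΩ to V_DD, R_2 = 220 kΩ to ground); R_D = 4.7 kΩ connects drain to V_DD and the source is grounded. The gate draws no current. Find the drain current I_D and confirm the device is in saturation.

I_D ≈ 0.18 mA

V_G = V_DD·R_2/(R_1+R_2) = 9.1×220/610 = 3.28 V. With the source grounded, V_GS = V_G = 3.28 V.
Assume saturation: I_D = (k_n/2)(V_GS − V_t)² = (0.31/2)×(3.28 − 2.2)² = 0.155×1.08² = 0.181 mA.
V_DS = V_DD − I_D·R_D = 9.1 − 0.181×4.7 = 8.25 V.
Saturation requires V_DS ≥ V_GS − V_t = 1.08 V; 8.25 ≥ 1.08 ✓.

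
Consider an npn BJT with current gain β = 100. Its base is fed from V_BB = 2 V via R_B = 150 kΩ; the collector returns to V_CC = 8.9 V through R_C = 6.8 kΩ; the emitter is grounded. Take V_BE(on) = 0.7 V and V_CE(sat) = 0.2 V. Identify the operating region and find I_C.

active; I_C ≈ 0.87 mA

Assume active. Base-emitter loop: I_B = (V_BB − V_BE)/R_B = (2 − 0.7)/150 = 0.00867 mA.
I_C = β·I_B = 100×0.00867 = 0.867 mA.
V_CE = V_CC − I_C·R_C = 8.9 − 0.867×6.8 = 3.01 V > V_CE(sat), so the active-region assumption holds.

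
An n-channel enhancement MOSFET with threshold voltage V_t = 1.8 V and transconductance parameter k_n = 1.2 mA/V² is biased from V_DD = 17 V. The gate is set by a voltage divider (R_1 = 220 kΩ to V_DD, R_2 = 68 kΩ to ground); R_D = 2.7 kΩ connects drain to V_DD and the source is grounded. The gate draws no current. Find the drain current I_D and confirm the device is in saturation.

I_D ≈ 2.9 mA

V_G = V_DD·R_2/(R_1+R_2) = 17×68/288 = 4.01 V. With the source grounded, V_GS = V_G = 4.01 V.
Assume saturation: I_D = (k_n/2)(V_GS − V_t)² = (1.2/2)×(4.01 − 1.8)² = 0.6×2.21² = 2.94 mA.
V_DS = V_DD − I_D·R_D = 17 − 2.94×2.7 = 9.06 V.
Saturation requires V_DS ≥ V_GS − V_t = 2.21 V; 9.06 ≥ 2.21 ✓.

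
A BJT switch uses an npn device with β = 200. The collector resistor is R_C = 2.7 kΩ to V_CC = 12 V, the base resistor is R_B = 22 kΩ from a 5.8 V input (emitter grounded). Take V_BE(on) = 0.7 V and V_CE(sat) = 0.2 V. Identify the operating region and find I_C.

saturation; I_C ≈ 4.4 mA

Assume active: I_B = (5.8 − 0.7)/22 = 0.232 mA, giving I_C = β·I_B = 46.4 mA.
But then V_CE = 12 − 46.4×2.7 = -113 V < V_CE(sat) = 0.2 V — impossible in the active region.
So the transistor is saturated. With V_CE = 0.2 V, I_C = (V_CC − 0.2)/R_C = 11.8/2.7 = 4.37 mA.
Check: β·I_B = 46.4 mA > I_C = 4.37 mA, confirming saturation.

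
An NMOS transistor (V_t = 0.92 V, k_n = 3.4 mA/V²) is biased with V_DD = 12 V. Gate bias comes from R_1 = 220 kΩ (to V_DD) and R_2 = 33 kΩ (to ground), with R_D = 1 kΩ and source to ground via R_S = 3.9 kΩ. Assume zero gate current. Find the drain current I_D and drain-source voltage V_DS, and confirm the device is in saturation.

V_G = V_DD·R_2/(R_1+R_2) = 12×33/253 = 1.57 V.
Assume saturation: I_D = (k_n/2)(V_GS − V_t)² with V_GS = V_G − I_D·R_S = 1.57 − 3.9·I_D.
Substituting gives 25.9·I_D² − 9.56·I_D + 0.708 = 0, with roots I_D = 0.102 or 0.267 mA.
The root I_D = 0.267 mA gives V_GS = 0.524 V ≤ V_t, so take I_D = 0.102 mA.
Then V_GS = 1.17 V and V_DS = V_DD − I_D(R_D+R_S) = 12 − 0.102×4.9 = 11.5 V.
Saturation requires V_DS ≥ V_GS − V_t = 0.246 V; 11.5 ≥ 0.246 ✓.

I_D ≈ 0.1 mA, V_DS ≈ 11 V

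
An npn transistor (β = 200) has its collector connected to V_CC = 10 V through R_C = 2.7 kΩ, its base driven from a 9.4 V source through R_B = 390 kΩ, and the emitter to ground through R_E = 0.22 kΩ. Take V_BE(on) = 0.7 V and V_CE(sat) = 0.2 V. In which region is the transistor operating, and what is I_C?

saturation; I_C ≈ 3.4 mA

Assume active: I_B = (9.4 − 0.7)/(390 + 201×0.22) = 0.02 mA, I_C = β·I_B = 4.01 mA.
Then V_CE = 10 − 4.01×2.7 − 4.03×0.22 = -1.71 V < 0.2 V — the active assumption fails.
Re-solve with V_CE = 0.2 V. KCL at the emitter: V_E/R_E = (V_BB−0.7−V_E)/R_B + (V_CC−0.2−V_E)/R_C, giving V_E = 0.743 V.
I_C = (V_CC − 0.2 − V_E)/R_C = (9.8 − 0.743)/2.7 = 3.35 mA.
Check: I_B = (8.7 − 0.743)/390 = 0.0204 mA, and β·I_B = 4.08 mA > I_C, confirming saturation.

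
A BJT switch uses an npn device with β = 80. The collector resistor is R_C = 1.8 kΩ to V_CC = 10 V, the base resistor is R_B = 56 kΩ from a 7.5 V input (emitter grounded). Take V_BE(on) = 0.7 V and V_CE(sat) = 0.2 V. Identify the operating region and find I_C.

saturation; I_C ≈ 5.4 mA

Assume active: I_B = (7.5 − 0.7)/56 = 0.121 mA, giving I_C = β·I_B = 9.71 mA.
But then V_CE = 10 − 9.71×1.8 = -7.49 V < V_CE(sat) = 0.2 V — impossible in the active region.
So the transistor is saturated. With V_CE = 0.2 V, I_C = (V_CC − 0.2)/R_C = 9.8/1.8 = 5.44 mA.
Check: β·I_B = 9.71 mA > I_C = 5.44 mA, confirming saturation.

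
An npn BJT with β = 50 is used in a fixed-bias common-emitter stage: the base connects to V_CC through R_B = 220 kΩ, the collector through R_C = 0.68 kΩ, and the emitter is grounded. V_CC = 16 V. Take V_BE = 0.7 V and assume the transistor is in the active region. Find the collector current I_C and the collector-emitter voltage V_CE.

Base loop: V_CC = I_B·R_B + V_BE, so I_B = (16 − 0.7)/220 kΩ = 0.0695 mA.
In the active region I_C = β·I_B = 50 × 0.0695 = 3.48 mA.
Collector loop: V_CE = V_CC − I_C·R_C = 16 − 3.48×0.68 = 13.6 V.
Since V_CE = 13.6 V > V_CE(sat) ≈ 0.2 V, the transistor is in the active region as assumed.

I_C ≈ 3.5 mA, V_CE ≈ 14 V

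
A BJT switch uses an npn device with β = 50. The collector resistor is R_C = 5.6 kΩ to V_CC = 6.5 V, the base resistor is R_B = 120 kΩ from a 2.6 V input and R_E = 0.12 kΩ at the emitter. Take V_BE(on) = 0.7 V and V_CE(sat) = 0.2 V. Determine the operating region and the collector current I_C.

Assume active. Base-emitter loop: I_B = (V_BB − V_BE)/(R_B + (β+1)R_E) = (2.6 − 0.7)/(120 + 51×0.12) = 0.0151 mA.
I_C = β·I_B = 50×0.0151 = 0.753 mA.
V_CE = V_CC − I_C·R_C − I_E·R_E = 6.5 − 0.753×5.6 − 0.768×0.12 = 2.19 V > V_CE(sat), so the active-region assumption holds.

active; I_C ≈ 0.75 mA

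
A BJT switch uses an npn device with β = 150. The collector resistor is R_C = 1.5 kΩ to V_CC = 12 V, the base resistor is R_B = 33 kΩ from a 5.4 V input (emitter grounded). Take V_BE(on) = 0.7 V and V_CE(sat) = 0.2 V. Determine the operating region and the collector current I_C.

saturation; I_C ≈ 7.9 mA

Assume active: I_B = (5.4 − 0.7)/33 = 0.142 mA, giving I_C = β·I_B = 21.4 mA.
But then V_CE = 12 − 21.4×1.5 = -20 V < V_CE(sat) = 0.2 V — impossible in the active region.
So the transistor is saturated. With V_CE = 0.2 V, I_C = (V_CC − 0.2)/R_C = 11.8/1.5 = 7.87 mA.
Check: β·I_B = 21.4 mA > I_C = 7.87 mA, confirming saturation.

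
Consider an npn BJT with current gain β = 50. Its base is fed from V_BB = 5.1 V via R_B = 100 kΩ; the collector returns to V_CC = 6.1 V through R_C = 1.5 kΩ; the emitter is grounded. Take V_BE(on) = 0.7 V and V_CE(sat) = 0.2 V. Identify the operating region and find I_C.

active; I_C ≈ 2.2 mA

Assume active. Base-emitter loop: I_B = (V_BB − V_BE)/R_B = (5.1 − 0.7)/100 = 0.044 mA.
I_C = β·I_B = 50×0.044 = 2.2 mA.
V_CE = V_CC − I_C·R_C = 6.1 − 2.2×1.5 = 2.8 V > V_CE(sat), so the active-region assumption holds.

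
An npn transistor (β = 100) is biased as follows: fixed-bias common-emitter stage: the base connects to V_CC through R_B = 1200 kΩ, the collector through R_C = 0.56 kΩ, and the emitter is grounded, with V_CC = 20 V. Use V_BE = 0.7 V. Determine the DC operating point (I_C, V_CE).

I_C ≈ 1.6 mA, V_CE ≈ 19 V

Base loop: V_CC = I_B·R_B + V_BE, so I_B = (20 − 0.7)/1200 kΩ = 0.0161 mA.
In the active region I_C = β·I_B = 100 × 0.0161 = 1.61 mA.
Collector loop: V_CE = V_CC − I_C·R_C = 20 − 1.61×0.56 = 19.1 V.
Since V_CE = 19.1 V > V_CE(sat) ≈ 0.2 V, the transistor is in the active region as assumed.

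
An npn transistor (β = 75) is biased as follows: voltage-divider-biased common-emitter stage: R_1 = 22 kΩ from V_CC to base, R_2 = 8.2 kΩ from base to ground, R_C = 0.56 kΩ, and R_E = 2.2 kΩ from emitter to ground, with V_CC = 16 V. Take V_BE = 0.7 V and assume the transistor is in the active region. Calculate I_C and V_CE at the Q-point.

Thevenize the base divider: V_Th = V_CC·R_2/(R_1+R_2) = 16×8.2/30.2 = 4.34 V, R_Th = R_1‖R_2 = 5.97 kΩ.
Base-emitter loop: V_Th = I_B·R_Th + V_BE + (β+1)I_B·R_E, so I_B = (4.34 − 0.7) / (5.97 + 76×2.2) = 0.021 mA.
I_C = β·I_B = 75×0.021 = 1.58 mA, and I_E = (β+1)I_B = 1.6 mA.
V_CE = V_CC − I_C·R_C − I_E·R_E = 16 − 1.58×0.56 − 1.6×2.2 = 11.6 V.
V_CE = 11.6 V > 0.2 V confirms active-region operation.

I_C ≈ 1.6 mA, V_CE ≈ 12 V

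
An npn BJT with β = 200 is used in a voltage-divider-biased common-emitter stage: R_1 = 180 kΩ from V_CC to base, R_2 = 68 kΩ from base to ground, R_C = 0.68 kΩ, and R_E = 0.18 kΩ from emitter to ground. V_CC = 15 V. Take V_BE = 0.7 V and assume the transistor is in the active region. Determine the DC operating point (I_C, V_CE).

Thevenize the base divider: V_Th = V_CC·R_2/(R_1+R_2) = 15×68/248 = 4.11 V, R_Th = R_1‖R_2 = 49.4 kΩ.
Base-emitter loop: V_Th = I_B·R_Th + V_BE + (β+1)I_B·R_E, so I_B = (4.11 − 0.7) / (49.4 + 201×0.18) = 0.0399 mA.
I_C = β·I_B = 200×0.0399 = 7.98 mA, and I_E = (β+1)I_B = 8.02 mA.
V_CE = V_CC − I_C·R_C − I_E·R_E = 15 − 7.98×0.68 − 8.02×0.18 = 8.13 V.
V_CE = 8.13 V > 0.2 V confirms active-region operation.

I_C ≈ 8 mA, V_CE ≈ 8.1 V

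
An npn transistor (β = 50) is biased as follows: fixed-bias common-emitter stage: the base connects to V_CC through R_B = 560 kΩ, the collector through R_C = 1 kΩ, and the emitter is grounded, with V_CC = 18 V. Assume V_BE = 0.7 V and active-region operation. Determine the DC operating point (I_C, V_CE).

I_C ≈ 1.5 mA, V_CE ≈ 16 V

Base loop: V_CC = I_B·R_B + V_BE, so I_B = (18 − 0.7)/560 kΩ = 0.0309 mA.
In the active region I_C = β·I_B = 50 × 0.0309 = 1.54 mA.
Collector loop: V_CE = V_CC − I_C·R_C = 18 − 1.54×1 = 16.5 V.
Since V_CE = 16.5 V > V_CE(sat) ≈ 0.2 V, the transistor is in the active region as assumed.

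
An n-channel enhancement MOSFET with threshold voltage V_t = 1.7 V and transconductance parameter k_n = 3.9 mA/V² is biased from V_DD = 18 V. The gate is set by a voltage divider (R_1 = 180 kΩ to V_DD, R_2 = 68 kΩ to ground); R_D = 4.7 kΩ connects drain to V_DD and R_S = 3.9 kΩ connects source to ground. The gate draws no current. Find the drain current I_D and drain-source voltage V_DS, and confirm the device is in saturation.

V_G = V_DD·R_2/(R_1+R_2) = 18×68/248 = 4.94 V.
Assume saturation: I_D = (k_n/2)(V_GS − V_t)² with V_GS = V_G − I_D·R_S = 4.94 − 3.9·I_D.
Substituting gives 29.7·I_D² − 50.2·I_D + 20.4 = 0, with roots I_D = 0.678 or 1.01 mA.
The root I_D = 1.01 mA gives V_GS = 0.979 V ≤ V_t, so take I_D = 0.678 mA.
Then V_GS = 2.29 V and V_DS = V_DD − I_D(R_D+R_S) = 18 − 0.678×8.6 = 12.2 V.
Saturation requires V_DS ≥ V_GS − V_t = 0.59 V; 12.2 ≥ 0.59 ✓.

I_D ≈ 0.68 mA, V_DS ≈ 12 V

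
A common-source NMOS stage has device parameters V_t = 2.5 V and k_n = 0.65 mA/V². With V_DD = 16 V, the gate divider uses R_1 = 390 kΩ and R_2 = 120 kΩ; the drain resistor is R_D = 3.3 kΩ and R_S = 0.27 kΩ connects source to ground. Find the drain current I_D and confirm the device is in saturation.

V_G = V_DD·R_2/(R_1+R_2) = 16×120/510 = 3.76 V.
Assume saturation: I_D = (k_n/2)(V_GS − V_t)² with V_GS = V_G − I_D·R_S = 3.76 − 0.27·I_D.
Substituting gives 0.0237·I_D² − 1.22·I_D + 0.52 = 0, with roots I_D = 0.429 or 51.1 mA.
The root I_D = 51.1 mA gives V_GS = -10 V ≤ V_t, so take I_D = 0.429 mA.
Then V_GS = 3.65 V and V_DS = V_DD − I_D(R_D+R_S) = 16 − 0.429×3.57 = 14.5 V.
Saturation requires V_DS ≥ V_GS − V_t = 1.15 V; 14.5 ≥ 1.15 ✓.

I_D ≈ 0.43 mA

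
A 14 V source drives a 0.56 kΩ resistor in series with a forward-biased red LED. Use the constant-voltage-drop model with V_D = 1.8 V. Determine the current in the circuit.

KVL around the loop: 14 = V_D + I·R = 1.8 + I × 0.56 kΩ.
So I = (14 − 1.8) / 0.56 kΩ = 12.2 / 0.56 = 21.8 mA.

I ≈ 22 mA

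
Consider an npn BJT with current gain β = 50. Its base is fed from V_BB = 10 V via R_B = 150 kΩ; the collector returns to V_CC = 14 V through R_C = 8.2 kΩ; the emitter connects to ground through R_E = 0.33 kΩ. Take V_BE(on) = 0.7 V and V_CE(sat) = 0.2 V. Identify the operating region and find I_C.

Assume active: I_B = (10 − 0.7)/(150 + 51×0.33) = 0.0557 mA, I_C = β·I_B = 2.79 mA.
Then V_CE = 14 − 2.79×8.2 − 2.84×0.33 = -9.79 V < 0.2 V — the active assumption fails.
Re-solve with V_CE = 0.2 V. KCL at the emitter: V_E/R_E = (V_BB−0.7−V_E)/R_B + (V_CC−0.2−V_E)/R_C, giving V_E = 0.552 V.
I_C = (V_CC − 0.2 − V_E)/R_C = (13.8 − 0.552)/8.2 = 1.62 mA.
Check: I_B = (9.3 − 0.552)/150 = 0.0583 mA, and β·I_B = 2.92 mA > I_C, confirming saturation.

saturation; I_C ≈ 1.6 mA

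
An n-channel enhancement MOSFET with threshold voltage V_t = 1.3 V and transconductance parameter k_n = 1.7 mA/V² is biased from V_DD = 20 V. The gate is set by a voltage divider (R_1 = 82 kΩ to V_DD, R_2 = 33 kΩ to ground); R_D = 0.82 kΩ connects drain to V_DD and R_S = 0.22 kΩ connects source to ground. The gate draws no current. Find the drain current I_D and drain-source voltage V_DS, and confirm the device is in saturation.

I_D ≈ 7.1 mA, V_DS ≈ 13 V

V_G = V_DD·R_2/(R_1+R_2) = 20×33/115 = 5.74 V.
Assume saturation: I_D = (k_n/2)(V_GS − V_t)² with V_GS = V_G − I_D·R_S = 5.74 − 0.22·I_D.
Substituting gives 0.0411·I_D² − 2.66·I_D + 16.7 = 0, with roots I_D = 7.07 or 57.6 mA.
The root I_D = 57.6 mA gives V_GS = -6.93 V ≤ V_t, so take I_D = 7.07 mA.
Then V_GS = 4.18 V and V_DS = V_DD − I_D(R_D+R_S) = 20 − 7.07×1.04 = 12.6 V.
Saturation requires V_DS ≥ V_GS − V_t = 2.88 V; 12.6 ≥ 2.88 ✓.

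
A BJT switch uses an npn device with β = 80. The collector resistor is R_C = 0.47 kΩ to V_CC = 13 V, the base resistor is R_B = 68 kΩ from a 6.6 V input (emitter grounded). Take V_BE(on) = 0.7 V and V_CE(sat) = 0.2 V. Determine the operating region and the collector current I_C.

Assume active. Base-emitter loop: I_B = (V_BB − V_BE)/R_B = (6.6 − 0.7)/68 = 0.0868 mA.
I_C = β·I_B = 80×0.0868 = 6.94 mA.
V_CE = V_CC − I_C·R_C = 13 − 6.94×0.47 = 9.74 V > V_CE(sat), so the active-region assumption holds.

active; I_C ≈ 6.9 mA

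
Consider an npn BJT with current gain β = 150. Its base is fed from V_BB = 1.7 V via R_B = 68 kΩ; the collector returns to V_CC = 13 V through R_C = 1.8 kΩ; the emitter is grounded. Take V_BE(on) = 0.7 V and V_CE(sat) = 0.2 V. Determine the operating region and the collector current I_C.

active; I_C ≈ 2.2 mA

Assume active. Base-emitter loop: I_B = (V_BB − V_BE)/R_B = (1.7 − 0.7)/68 = 0.0147 mA.
I_C = β·I_B = 150×0.0147 = 2.21 mA.
V_CE = V_CC − I_C·R_C = 13 − 2.21×1.8 = 9.03 V > V_CE(sat), so the active-region assumption holds.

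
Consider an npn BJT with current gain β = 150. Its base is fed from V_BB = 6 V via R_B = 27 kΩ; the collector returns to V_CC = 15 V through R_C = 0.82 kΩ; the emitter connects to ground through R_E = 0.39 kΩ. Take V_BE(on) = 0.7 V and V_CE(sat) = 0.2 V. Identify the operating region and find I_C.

Assume active. Base-emitter loop: I_B = (V_BB − V_BE)/(R_B + (β+1)R_E) = (6 − 0.7)/(27 + 151×0.39) = 0.0617 mA.
I_C = β·I_B = 150×0.0617 = 9.26 mA.
V_CE = V_CC − I_C·R_C − I_E·R_E = 15 − 9.26×0.82 − 9.32×0.39 = 3.78 V > V_CE(sat), so the active-region assumption holds.

active; I_C ≈ 9.3 mA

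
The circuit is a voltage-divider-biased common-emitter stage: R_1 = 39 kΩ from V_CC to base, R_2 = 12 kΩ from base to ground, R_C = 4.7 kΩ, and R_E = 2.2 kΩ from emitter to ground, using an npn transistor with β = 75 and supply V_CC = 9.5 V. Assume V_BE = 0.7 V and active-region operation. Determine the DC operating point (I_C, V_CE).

Thevenize the base divider: V_Th = V_CC·R_2/(R_1+R_2) = 9.5×12/51 = 2.24 V, R_Th = R_1‖R_2 = 9.18 kΩ.
Base-emitter loop: V_Th = I_B·R_Th + V_BE + (β+1)I_B·R_E, so I_B = (2.24 − 0.7) / (9.18 + 76×2.2) = 0.0087 mA.
I_C = β·I_B = 75×0.0087 = 0.653 mA, and I_E = (β+1)I_B = 0.662 mA.
V_CE = V_CC − I_C·R_C − I_E·R_E = 9.5 − 0.653×4.7 − 0.662×2.2 = 4.98 V.
V_CE = 4.98 V > 0.2 V confirms active-region operation.

I_C ≈ 0.65 mA, V_CE ≈ 5 V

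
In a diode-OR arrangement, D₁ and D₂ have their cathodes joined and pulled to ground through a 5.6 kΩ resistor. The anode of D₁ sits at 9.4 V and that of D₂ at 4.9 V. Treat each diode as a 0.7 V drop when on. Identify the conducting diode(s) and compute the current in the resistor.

Assume both conduct. Then node N would need to be at both 9.4−0.7 = 8.7 V and 4.9−0.7 = 4.2 V, which is impossible.
Assume only D₁ conducts: V_N = 9.4 − 0.7 = 8.7 V, so I_R = 8.7/5.6 = 1.55 mA.
Check D₂: its anode-to-cathode voltage is 4.9 − 8.7 = -3.8 V < 0.7 V, so it is off. The assumption is consistent.

Only D₁ conducts; I_R ≈ 1.6 mA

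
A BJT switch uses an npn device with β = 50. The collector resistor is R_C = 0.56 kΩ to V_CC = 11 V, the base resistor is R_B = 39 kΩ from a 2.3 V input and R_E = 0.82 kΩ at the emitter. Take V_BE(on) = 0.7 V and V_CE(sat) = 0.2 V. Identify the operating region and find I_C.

active; I_C ≈ 0.99 mA

Assume active. Base-emitter loop: I_B = (V_BB − V_BE)/(R_B + (β+1)R_E) = (2.3 − 0.7)/(39 + 51×0.82) = 0.0198 mA.
I_C = β·I_B = 50×0.0198 = 0.99 mA.
V_CE = V_CC − I_C·R_C − I_E·R_E = 11 − 0.99×0.56 − 1.01×0.82 = 9.62 V > V_CE(sat), so the active-region assumption holds.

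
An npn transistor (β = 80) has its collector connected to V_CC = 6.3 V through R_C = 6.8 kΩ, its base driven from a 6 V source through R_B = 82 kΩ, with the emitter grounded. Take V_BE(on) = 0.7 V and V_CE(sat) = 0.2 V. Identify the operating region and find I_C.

Assume active: I_B = (6 − 0.7)/82 = 0.0646 mA, giving I_C = β·I_B = 5.17 mA.
But then V_CE = 6.3 − 5.17×6.8 = -28.9 V < V_CE(sat) = 0.2 V — impossible in the active region.
So the transistor is saturated. With V_CE = 0.2 V, I_C = (V_CC − 0.2)/R_C = 6.1/6.8 = 0.897 mA.
Check: β·I_B = 5.17 mA > I_C = 0.897 mA, confirming saturation.

saturation; I_C ≈ 0.9 mA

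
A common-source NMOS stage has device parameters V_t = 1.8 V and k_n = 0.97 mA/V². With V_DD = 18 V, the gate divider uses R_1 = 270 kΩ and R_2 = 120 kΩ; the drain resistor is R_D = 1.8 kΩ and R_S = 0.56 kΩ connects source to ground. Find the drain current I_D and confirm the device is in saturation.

I_D ≈ 2.6 mA

V_G = V_DD·R_2/(R_1+R_2) = 18×120/390 = 5.54 V.
Assume saturation: I_D = (k_n/2)(V_GS − V_t)² with V_GS = V_G − I_D·R_S = 5.54 − 0.56·I_D.
Substituting gives 0.152·I_D² − 3.03·I_D + 6.78 = 0, with roots I_D = 2.57 or 17.4 mA.
The root I_D = 17.4 mA gives V_GS = -4.18 V ≤ V_t, so take I_D = 2.57 mA.
Then V_GS = 4.1 V and V_DS = V_DD − I_D(R_D+R_S) = 18 − 2.57×2.36 = 11.9 V.
Saturation requires V_DS ≥ V_GS − V_t = 2.3 V; 11.9 ≥ 2.3 ✓.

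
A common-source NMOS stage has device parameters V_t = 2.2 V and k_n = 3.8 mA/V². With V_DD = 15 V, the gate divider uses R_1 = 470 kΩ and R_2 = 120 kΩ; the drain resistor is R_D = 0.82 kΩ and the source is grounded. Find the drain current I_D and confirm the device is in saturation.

V_G = V_DD·R_2/(R_1+R_2) = 15×120/590 = 3.05 V. With the source grounded, V_GS = V_G = 3.05 V.
Assume saturation: I_D = (k_n/2)(V_GS − V_t)² = (3.8/2)×(3.05 − 2.2)² = 1.9×0.851² = 1.38 mA.
V_DS = V_DD − I_D·R_D = 15 − 1.38×0.82 = 13.9 V.
Saturation requires V_DS ≥ V_GS − V_t = 0.851 V; 13.9 ≥ 0.851 ✓.

I_D ≈ 1.4 mA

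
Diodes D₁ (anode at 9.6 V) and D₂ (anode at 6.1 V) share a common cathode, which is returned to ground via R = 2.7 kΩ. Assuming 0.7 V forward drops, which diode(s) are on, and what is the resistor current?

Assume both conduct. Then node N would need to be at both 9.6−0.7 = 8.9 V and 6.1−0.7 = 5.4 V, which is impossible.
Assume only D₁ conducts: V_N = 9.6 − 0.7 = 8.9 V, so I_R = 8.9/2.7 = 3.3 mA.
Check D₂: its anode-to-cathode voltage is 6.1 − 8.9 = -2.8 V < 0.7 V, so it is off. The assumption is consistent.

Only D₁ conducts; I_R ≈ 3.3 mA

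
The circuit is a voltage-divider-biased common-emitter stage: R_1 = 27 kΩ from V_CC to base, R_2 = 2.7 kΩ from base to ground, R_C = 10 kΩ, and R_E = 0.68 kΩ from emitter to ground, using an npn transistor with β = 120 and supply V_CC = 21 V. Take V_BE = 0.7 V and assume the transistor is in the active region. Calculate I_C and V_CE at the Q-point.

I_C ≈ 1.7 mA, V_CE ≈ 2.7 V

Thevenize the base divider: V_Th = V_CC·R_2/(R_1+R_2) = 21×2.7/29.7 = 1.91 V, R_Th = R_1‖R_2 = 2.45 kΩ.
Base-emitter loop: V_Th = I_B·R_Th + V_BE + (β+1)I_B·R_E, so I_B = (1.91 − 0.7) / (2.45 + 121×0.68) = 0.0143 mA.
I_C = β·I_B = 120×0.0143 = 1.71 mA, and I_E = (β+1)I_B = 1.73 mA.
V_CE = V_CC − I_C·R_C − I_E·R_E = 21 − 1.71×10 − 1.73×0.68 = 2.7 V.
V_CE = 2.7 V > 0.2 V confirms active-region operation.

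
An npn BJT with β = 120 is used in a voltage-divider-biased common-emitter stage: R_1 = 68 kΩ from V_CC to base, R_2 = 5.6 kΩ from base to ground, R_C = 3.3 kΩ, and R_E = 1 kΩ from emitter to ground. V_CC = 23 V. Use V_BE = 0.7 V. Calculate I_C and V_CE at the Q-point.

Thevenize the base divider: V_Th = V_CC·R_2/(R_1+R_2) = 23×5.6/73.6 = 1.75 V, R_Th = R_1‖R_2 = 5.17 kΩ.
Base-emitter loop: V_Th = I_B·R_Th + V_BE + (β+1)I_B·R_E, so I_B = (1.75 − 0.7) / (5.17 + 121×1) = 0.00832 mA.
I_C = β·I_B = 120×0.00832 = 0.999 mA, and I_E = (β+1)I_B = 1.01 mA.
V_CE = V_CC − I_C·R_C − I_E·R_E = 23 − 0.999×3.3 − 1.01×1 = 18.7 V.
V_CE = 18.7 V > 0.2 V confirms active-region operation.

I_C ≈ 1 mA, V_CE ≈ 19 V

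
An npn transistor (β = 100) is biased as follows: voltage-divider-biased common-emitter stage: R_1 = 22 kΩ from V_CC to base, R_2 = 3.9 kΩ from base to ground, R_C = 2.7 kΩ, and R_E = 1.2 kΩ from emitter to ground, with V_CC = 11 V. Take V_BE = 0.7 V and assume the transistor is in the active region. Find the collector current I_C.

Thevenize the base divider: V_Th = V_CC·R_2/(R_1+R_2) = 11×3.9/25.9 = 1.66 V, R_Th = R_1‖R_2 = 3.31 kΩ.
Base-emitter loop: V_Th = I_B·R_Th + V_BE + (β+1)I_B·R_E, so I_B = (1.66 − 0.7) / (3.31 + 101×1.2) = 0.00768 mA.
I_C = β·I_B = 100×0.00768 = 0.768 mA, and I_E = (β+1)I_B = 0.776 mA.
V_CE = V_CC − I_C·R_C − I_E·R_E = 11 − 0.768×2.7 − 0.776×1.2 = 8 V.
V_CE = 8 V > 0.2 V confirms active-region operation.

I_C ≈ 0.77 mA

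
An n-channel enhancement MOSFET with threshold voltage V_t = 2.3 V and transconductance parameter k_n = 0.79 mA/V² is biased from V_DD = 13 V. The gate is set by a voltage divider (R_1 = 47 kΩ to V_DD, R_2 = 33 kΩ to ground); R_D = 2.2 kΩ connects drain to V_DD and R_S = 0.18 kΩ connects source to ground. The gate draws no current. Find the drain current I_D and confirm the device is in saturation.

I_D ≈ 2.6 mA

V_G = V_DD·R_2/(R_1+R_2) = 13×33/80 = 5.36 V.
Assume saturation: I_D = (k_n/2)(V_GS − V_t)² with V_GS = V_G − I_D·R_S = 5.36 − 0.18·I_D.
Substituting gives 0.0128·I_D² − 1.44·I_D + 3.7 = 0, with roots I_D = 2.64 or 110 mA.
The root I_D = 110 mA gives V_GS = -14.4 V ≤ V_t, so take I_D = 2.64 mA.
Then V_GS = 4.89 V and V_DS = V_DD − I_D(R_D+R_S) = 13 − 2.64×2.38 = 6.71 V.
Saturation requires V_DS ≥ V_GS − V_t = 2.59 V; 6.71 ≥ 2.59 ✓.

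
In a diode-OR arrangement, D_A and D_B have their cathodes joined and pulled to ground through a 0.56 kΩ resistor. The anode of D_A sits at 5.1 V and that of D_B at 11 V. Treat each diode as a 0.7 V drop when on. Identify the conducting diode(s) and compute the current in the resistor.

Only D_B conducts; I_R ≈ 18 mA

Assume both conduct. Then node N would need to be at both 5.1−0.7 = 4.4 V and 11−0.7 = 10.3 V, which is impossible.
Assume only D_B conducts: V_N = 11 − 0.7 = 10.3 V, so I_R = 10.3/0.56 = 18.4 mA.
Check D_A: its anode-to-cathode voltage is 5.1 − 10.3 = -5.2 V < 0.7 V, so it is off. The assumption is consistent.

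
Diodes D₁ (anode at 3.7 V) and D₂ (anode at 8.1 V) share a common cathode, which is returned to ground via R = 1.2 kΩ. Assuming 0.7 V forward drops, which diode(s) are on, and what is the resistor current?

Assume both conduct. Then node N would need to be at both 3.7−0.7 = 3 V and 8.1−0.7 = 7.4 V, which is impossible.
Assume only D₂ conducts: V_N = 8.1 − 0.7 = 7.4 V, so I_R = 7.4/1.2 = 6.17 mA.
Check D₁: its anode-to-cathode voltage is 3.7 − 7.4 = -3.7 V < 0.7 V, so it is off. The assumption is consistent.

Only D₂ conducts; I_R ≈ 6.2 mA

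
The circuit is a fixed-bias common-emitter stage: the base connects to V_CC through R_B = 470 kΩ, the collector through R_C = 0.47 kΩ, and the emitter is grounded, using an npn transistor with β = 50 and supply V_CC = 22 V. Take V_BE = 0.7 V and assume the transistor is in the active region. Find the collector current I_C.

I_C ≈ 2.3 mA

Base loop: V_CC = I_B·R_B + V_BE, so I_B = (22 − 0.7)/470 kΩ = 0.0453 mA.
In the active region I_C = β·I_B = 50 × 0.0453 = 2.27 mA.
Collector loop: V_CE = V_CC − I_C·R_C = 22 − 2.27×0.47 = 20.9 V.
Since V_CE = 20.9 V > V_CE(sat) ≈ 0.2 V, the transistor is in the active region as assumed.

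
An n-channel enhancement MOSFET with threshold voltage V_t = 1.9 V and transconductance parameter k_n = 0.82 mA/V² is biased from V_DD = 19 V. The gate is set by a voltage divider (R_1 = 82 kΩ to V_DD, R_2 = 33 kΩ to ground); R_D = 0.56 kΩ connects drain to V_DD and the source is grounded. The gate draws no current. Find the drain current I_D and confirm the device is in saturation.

V_G = V_DD·R_2/(R_1+R_2) = 19×33/115 = 5.45 V. With the source grounded, V_GS = V_G = 5.45 V.
Assume saturation: I_D = (k_n/2)(V_GS − V_t)² = (0.82/2)×(5.45 − 1.9)² = 0.41×3.55² = 5.17 mA.
V_DS = V_DD − I_D·R_D = 19 − 5.17×0.56 = 16.1 V.
Saturation requires V_DS ≥ V_GS − V_t = 3.55 V; 16.1 ≥ 3.55 ✓.

I_D ≈ 5.2 mA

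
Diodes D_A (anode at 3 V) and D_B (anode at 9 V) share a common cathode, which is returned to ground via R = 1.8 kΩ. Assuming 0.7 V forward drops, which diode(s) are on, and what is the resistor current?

Assume both conduct. Then node N would need to be at both 3−0.7 = 2.3 V and 9−0.7 = 8.3 V, which is impossible.
Assume only D_B conducts: V_N = 9 − 0.7 = 8.3 V, so I_R = 8.3/1.8 = 4.61 mA.
Check D_A: its anode-to-cathode voltage is 3 − 8.3 = -5.3 V < 0.7 V, so it is off. The assumption is consistent.

Only D_B conducts; I_R ≈ 4.6 mA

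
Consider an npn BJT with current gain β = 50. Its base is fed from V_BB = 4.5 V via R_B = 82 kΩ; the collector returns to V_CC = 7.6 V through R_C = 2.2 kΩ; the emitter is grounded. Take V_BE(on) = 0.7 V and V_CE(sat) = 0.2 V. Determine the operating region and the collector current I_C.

Assume active. Base-emitter loop: I_B = (V_BB − V_BE)/R_B = (4.5 − 0.7)/82 = 0.0463 mA.
I_C = β·I_B = 50×0.0463 = 2.32 mA.
V_CE = V_CC − I_C·R_C = 7.6 − 2.32×2.2 = 2.5 V > V_CE(sat), so the active-region assumption holds.

active; I_C ≈ 2.3 mA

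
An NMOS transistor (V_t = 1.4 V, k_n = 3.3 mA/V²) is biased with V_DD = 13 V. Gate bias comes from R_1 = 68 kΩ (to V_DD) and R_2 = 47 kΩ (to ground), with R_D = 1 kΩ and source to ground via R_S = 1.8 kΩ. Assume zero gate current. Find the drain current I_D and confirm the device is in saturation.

I_D ≈ 1.6 mA

V_G = V_DD·R_2/(R_1+R_2) = 13×47/115 = 5.31 V.
Assume saturation: I_D = (k_n/2)(V_GS − V_t)² with V_GS = V_G − I_D·R_S = 5.31 − 1.8·I_D.
Substituting gives 5.35·I_D² − 24.2·I_D + 25.3 = 0, with roots I_D = 1.62 or 2.91 mA.
The root I_D = 2.91 mA gives V_GS = 0.0715 V ≤ V_t, so take I_D = 1.62 mA.
Then V_GS = 2.39 V and V_DS = V_DD − I_D(R_D+R_S) = 13 − 1.62×2.8 = 8.46 V.
Saturation requires V_DS ≥ V_GS − V_t = 0.992 V; 8.46 ≥ 0.992 ✓.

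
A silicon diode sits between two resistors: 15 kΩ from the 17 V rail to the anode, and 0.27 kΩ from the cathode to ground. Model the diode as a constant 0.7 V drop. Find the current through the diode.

I ≈ 1.1 mA

The two resistors are in series with the diode, so KVL gives 17 = I·15 + 0.7 + I·0.27.
I = (17 − 0.7) / (15 + 0.27) kΩ = 16.3 / 15.3 = 1.07 mA.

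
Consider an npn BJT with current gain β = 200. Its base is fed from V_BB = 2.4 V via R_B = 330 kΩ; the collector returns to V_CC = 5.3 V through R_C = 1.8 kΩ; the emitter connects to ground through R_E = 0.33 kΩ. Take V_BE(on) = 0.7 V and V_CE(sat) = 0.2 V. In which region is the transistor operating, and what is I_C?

active; I_C ≈ 0.86 mA

Assume active. Base-emitter loop: I_B = (V_BB − V_BE)/(R_B + (β+1)R_E) = (2.4 − 0.7)/(330 + 201×0.33) = 0.00429 mA.
I_C = β·I_B = 200×0.00429 = 0.858 mA.
V_CE = V_CC − I_C·R_C − I_E·R_E = 5.3 − 0.858×1.8 − 0.862×0.33 = 3.47 V > V_CE(sat), so the active-region assumption holds.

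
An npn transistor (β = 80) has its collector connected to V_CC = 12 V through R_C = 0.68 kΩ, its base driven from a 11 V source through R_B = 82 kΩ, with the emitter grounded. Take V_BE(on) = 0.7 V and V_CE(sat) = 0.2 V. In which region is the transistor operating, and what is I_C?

Assume active. Base-emitter loop: I_B = (V_BB − V_BE)/R_B = (11 − 0.7)/82 = 0.126 mA.
I_C = β·I_B = 80×0.126 = 10 mA.
V_CE = V_CC − I_C·R_C = 12 − 10×0.68 = 5.17 V > V_CE(sat), so the active-region assumption holds.

active; I_C ≈ 10 mA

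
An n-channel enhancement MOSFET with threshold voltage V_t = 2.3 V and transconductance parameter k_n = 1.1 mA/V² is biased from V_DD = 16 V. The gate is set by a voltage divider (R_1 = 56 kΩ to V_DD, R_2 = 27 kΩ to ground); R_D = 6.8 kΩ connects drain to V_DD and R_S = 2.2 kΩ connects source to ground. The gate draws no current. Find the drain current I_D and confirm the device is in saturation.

I_D ≈ 0.78 mA

V_G = V_DD·R_2/(R_1+R_2) = 16×27/83 = 5.2 V.
Assume saturation: I_D = (k_n/2)(V_GS − V_t)² with V_GS = V_G − I_D·R_S = 5.2 − 2.2·I_D.
Substituting gives 2.66·I_D² − 8.03·I_D + 4.64 = 0, with roots I_D = 0.779 or 2.24 mA.
The root I_D = 2.24 mA gives V_GS = 0.283 V ≤ V_t, so take I_D = 0.779 mA.
Then V_GS = 3.49 V and V_DS = V_DD − I_D(R_D+R_S) = 16 − 0.779×9 = 8.99 V.
Saturation requires V_DS ≥ V_GS − V_t = 1.19 V; 8.99 ≥ 1.19 ✓.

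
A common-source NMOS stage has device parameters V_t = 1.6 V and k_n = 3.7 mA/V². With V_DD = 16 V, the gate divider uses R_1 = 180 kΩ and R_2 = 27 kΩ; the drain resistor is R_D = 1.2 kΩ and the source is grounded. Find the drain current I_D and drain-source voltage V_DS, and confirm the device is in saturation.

V_G = V_DD·R_2/(R_1+R_2) = 16×27/207 = 2.09 V. With the source grounded, V_GS = V_G = 2.09 V.
Assume saturation: I_D = (k_n/2)(V_GS − V_t)² = (3.7/2)×(2.09 − 1.6)² = 1.85×0.487² = 0.439 mA.
V_DS = V_DD − I_D·R_D = 16 − 0.439×1.2 = 15.5 V.
Saturation requires V_DS ≥ V_GS − V_t = 0.487 V; 15.5 ≥ 0.487 ✓.

I_D ≈ 0.44 mA, V_DS ≈ 15 V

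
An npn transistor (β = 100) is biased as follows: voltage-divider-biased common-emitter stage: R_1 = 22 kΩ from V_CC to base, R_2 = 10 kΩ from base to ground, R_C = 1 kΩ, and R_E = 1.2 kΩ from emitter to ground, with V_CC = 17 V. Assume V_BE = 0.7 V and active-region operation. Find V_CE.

Thevenize the base divider: V_Th = V_CC·R_2/(R_1+R_2) = 17×10/32 = 5.31 V, R_Th = R_1‖R_2 = 6.88 kΩ.
Base-emitter loop: V_Th = I_B·R_Th + V_BE + (β+1)I_B·R_E, so I_B = (5.31 − 0.7) / (6.88 + 101×1.2) = 0.036 mA.
I_C = β·I_B = 100×0.036 = 3.6 mA, and I_E = (β+1)I_B = 3.64 mA.
V_CE = V_CC − I_C·R_C − I_E·R_E = 17 − 3.6×1 − 3.64×1.2 = 9.03 V.
V_CE = 9.03 V > 0.2 V confirms active-region operation.

V_CE ≈ 9 V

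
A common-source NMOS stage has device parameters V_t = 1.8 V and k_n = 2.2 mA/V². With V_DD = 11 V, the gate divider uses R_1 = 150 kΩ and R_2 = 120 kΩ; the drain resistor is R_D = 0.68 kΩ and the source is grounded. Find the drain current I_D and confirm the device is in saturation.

I_D ≈ 10 mA

V_G = V_DD·R_2/(R_1+R_2) = 11×120/270 = 4.89 V. With the source grounded, V_GS = V_G = 4.89 V.
Assume saturation: I_D = (k_n/2)(V_GS − V_t)² = (2.2/2)×(4.89 − 1.8)² = 1.1×3.09² = 10.5 mA.
V_DS = V_DD − I_D·R_D = 11 − 10.5×0.68 = 3.86 V.
Saturation requires V_DS ≥ V_GS − V_t = 3.09 V; 3.86 ≥ 3.09 ✓.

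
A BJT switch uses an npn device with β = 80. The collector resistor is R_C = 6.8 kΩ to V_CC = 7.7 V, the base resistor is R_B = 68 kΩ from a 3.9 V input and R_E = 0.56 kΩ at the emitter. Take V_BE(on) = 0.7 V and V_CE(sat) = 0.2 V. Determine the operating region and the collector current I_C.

saturation; I_C ≈ 1 mA

Assume active: I_B = (3.9 − 0.7)/(68 + 81×0.56) = 0.0282 mA, I_C = β·I_B = 2.26 mA.
Then V_CE = 7.7 − 2.26×6.8 − 2.29×0.56 = -8.94 V < 0.2 V — the active assumption fails.
Re-solve with V_CE = 0.2 V. KCL at the emitter: V_E/R_E = (V_BB−0.7−V_E)/R_B + (V_CC−0.2−V_E)/R_C, giving V_E = 0.591 V.
I_C = (V_CC − 0.2 − V_E)/R_C = (7.5 − 0.591)/6.8 = 1.02 mA.
Check: I_B = (3.2 − 0.591)/68 = 0.0384 mA, and β·I_B = 3.07 mA > I_C, confirming saturation.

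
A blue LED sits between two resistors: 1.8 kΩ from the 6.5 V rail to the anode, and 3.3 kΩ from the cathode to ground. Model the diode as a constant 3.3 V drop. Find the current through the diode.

The two resistors are in series with the diode, so KVL gives 6.5 = I·1.8 + 3.3 + I·3.3.
I = (6.5 − 3.3) / (1.8 + 3.3) kΩ = 3.2 / 5.1 = 0.627 mA.

I ≈ 0.63 mA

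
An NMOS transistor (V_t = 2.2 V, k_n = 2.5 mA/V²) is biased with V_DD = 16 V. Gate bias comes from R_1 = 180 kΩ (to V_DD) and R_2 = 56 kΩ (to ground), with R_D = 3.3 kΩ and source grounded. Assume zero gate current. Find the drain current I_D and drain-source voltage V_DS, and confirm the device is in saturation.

I_D ≈ 3.2 mA, V_DS ≈ 5.5 V

V_G = V_DD·R_2/(R_1+R_2) = 16×56/236 = 3.8 V. With the source grounded, V_GS = V_G = 3.8 V.
Assume saturation: I_D = (k_n/2)(V_GS − V_t)² = (2.5/2)×(3.8 − 2.2)² = 1.25×1.6² = 3.19 mA.
V_DS = V_DD − I_D·R_D = 16 − 3.19×3.3 = 5.48 V.
Saturation requires V_DS ≥ V_GS − V_t = 1.6 V; 5.48 ≥ 1.6 ✓.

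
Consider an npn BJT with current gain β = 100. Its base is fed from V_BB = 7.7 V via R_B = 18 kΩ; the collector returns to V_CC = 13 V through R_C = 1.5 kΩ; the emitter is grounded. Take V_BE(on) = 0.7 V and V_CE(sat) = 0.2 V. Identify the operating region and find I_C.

Assume active: I_B = (7.7 − 0.7)/18 = 0.389 mA, giving I_C = β·I_B = 38.9 mA.
But then V_CE = 13 − 38.9×1.5 = -45.3 V < V_CE(sat) = 0.2 V — impossible in the active region.
So the transistor is saturated. With V_CE = 0.2 V, I_C = (V_CC − 0.2)/R_C = 12.8/1.5 = 8.53 mA.
Check: β·I_B = 38.9 mA > I_C = 8.53 mA, confirming saturation.

saturation; I_C ≈ 8.5 mA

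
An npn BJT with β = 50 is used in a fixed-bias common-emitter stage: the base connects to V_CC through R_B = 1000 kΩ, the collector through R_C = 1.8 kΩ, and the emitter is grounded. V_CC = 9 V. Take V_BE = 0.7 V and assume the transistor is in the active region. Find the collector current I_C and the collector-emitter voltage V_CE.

Base loop: V_CC = I_B·R_B + V_BE, so I_B = (9 − 0.7)/1000 kΩ = 0.0083 mA.
In the active region I_C = β·I_B = 50 × 0.0083 = 0.415 mA.
Collector loop: V_CE = V_CC − I_C·R_C = 9 − 0.415×1.8 = 8.25 V.
Since V_CE = 8.25 V > V_CE(sat) ≈ 0.2 V, the transistor is in the active region as assumed.

I_C ≈ 0.41 mA, V_CE ≈ 8.3 V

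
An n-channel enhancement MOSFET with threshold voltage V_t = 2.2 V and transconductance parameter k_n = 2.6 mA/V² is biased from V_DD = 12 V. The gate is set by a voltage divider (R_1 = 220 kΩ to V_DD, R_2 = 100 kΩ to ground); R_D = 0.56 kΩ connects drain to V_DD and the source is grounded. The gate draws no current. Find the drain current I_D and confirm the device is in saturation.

I_D ≈ 3.1 mA

V_G = V_DD·R_2/(R_1+R_2) = 12×100/320 = 3.75 V. With the source grounded, V_GS = V_G = 3.75 V.
Assume saturation: I_D = (k_n/2)(V_GS − V_t)² = (2.6/2)×(3.75 − 2.2)² = 1.3×1.55² = 3.12 mA.
V_DS = V_DD − I_D·R_D = 12 − 3.12×0.56 = 10.3 V.
Saturation requires V_DS ≥ V_GS − V_t = 1.55 V; 10.3 ≥ 1.55 ✓.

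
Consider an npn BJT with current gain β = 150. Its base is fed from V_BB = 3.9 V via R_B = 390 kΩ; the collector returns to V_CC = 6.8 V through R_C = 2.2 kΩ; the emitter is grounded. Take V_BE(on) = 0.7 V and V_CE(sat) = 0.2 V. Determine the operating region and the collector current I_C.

Assume active. Base-emitter loop: I_B = (V_BB − V_BE)/R_B = (3.9 − 0.7)/390 = 0.00821 mA.
I_C = β·I_B = 150×0.00821 = 1.23 mA.
V_CE = V_CC − I_C·R_C = 6.8 − 1.23×2.2 = 4.09 V > V_CE(sat), so the active-region assumption holds.

active; I_C ≈ 1.2 mA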